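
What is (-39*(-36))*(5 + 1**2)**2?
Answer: 50544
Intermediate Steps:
(-39*(-36))*(5 + 1**2)**2 = 1404*(5 + 1)**2 = 1404*6**2 = 1404*36 = 50544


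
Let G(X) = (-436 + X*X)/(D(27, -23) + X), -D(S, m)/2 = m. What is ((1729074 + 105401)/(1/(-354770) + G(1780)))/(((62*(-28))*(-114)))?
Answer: 297097821609875/55606006463398104 ≈ 0.0053429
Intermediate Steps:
D(S, m) = -2*m
G(X) = (-436 + X**2)/(46 + X) (G(X) = (-436 + X*X)/(-2*(-23) + X) = (-436 + X**2)/(46 + X))
((1729074 + 105401)/(1/(-354770) + G(1780)))/(((62*(-28))*(-114))) = ((1729074 + 105401)/(1/(-354770) + (-436 + 1780**2)/(46 + 1780)))/(((62*(-28))*(-114))) = (1834475/(-1/354770 + (-436 + 3168400)/1826))/((-1736*(-114))) = (1834475/(-1/354770 + (1/1826)*3167964))/197904 = (1834475/(-1/354770 + 1583982/913))*(1/197904) = (1834475/(561949293227/323905010))*(1/197904) = (1834475*(323905010/561949293227))*(1/197904) = (594195643219750/561949293227)*(1/197904) = 297097821609875/55606006463398104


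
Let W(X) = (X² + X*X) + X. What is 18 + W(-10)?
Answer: 208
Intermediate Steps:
W(X) = X + 2*X² (W(X) = (X² + X²) + X = 2*X² + X = X + 2*X²)
18 + W(-10) = 18 - 10*(1 + 2*(-10)) = 18 - 10*(1 - 20) = 18 - 10*(-19) = 18 + 190 = 208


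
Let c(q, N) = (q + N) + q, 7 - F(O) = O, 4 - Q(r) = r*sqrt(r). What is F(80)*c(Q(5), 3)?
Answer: -803 + 730*sqrt(5) ≈ 829.33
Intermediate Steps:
Q(r) = 4 - r**(3/2) (Q(r) = 4 - r*sqrt(r) = 4 - r**(3/2))
F(O) = 7 - O
c(q, N) = N + 2*q (c(q, N) = (N + q) + q = N + 2*q)
F(80)*c(Q(5), 3) = (7 - 1*80)*(3 + 2*(4 - 5**(3/2))) = (7 - 80)*(3 + 2*(4 - 5*sqrt(5))) = -73*(3 + 2*(4 - 5*sqrt(5))) = -73*(3 + (8 - 10*sqrt(5))) = -73*(11 - 10*sqrt(5)) = -803 + 730*sqrt(5)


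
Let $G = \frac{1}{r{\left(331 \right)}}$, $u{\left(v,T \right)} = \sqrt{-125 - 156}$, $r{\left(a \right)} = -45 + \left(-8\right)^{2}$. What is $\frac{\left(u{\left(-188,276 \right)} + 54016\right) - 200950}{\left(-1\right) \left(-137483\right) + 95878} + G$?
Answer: $- \frac{31585}{54739} + \frac{i \sqrt{281}}{233361} \approx -0.57701 + 7.1833 \cdot 10^{-5} i$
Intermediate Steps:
$r{\left(a \right)} = 19$ ($r{\left(a \right)} = -45 + 64 = 19$)
$u{\left(v,T \right)} = i \sqrt{281}$ ($u{\left(v,T \right)} = \sqrt{-281} = i \sqrt{281}$)
$G = \frac{1}{19} \approx 0.052632$
$\frac{\left(u{\left(-188,276 \right)} + 54016\right) - 200950}{\left(-1\right) \left(-137483\right) + 95878} + G = \frac{\left(i \sqrt{281} + 54016\right) - 200950}{\left(-1\right) \left(-137483\right) + 95878} + \frac{1}{19} = \frac{\left(54016 + i \sqrt{281}\right) - 200950}{137483 + 95878} + \frac{1}{19} = \frac{-146934 + i \sqrt{281}}{233361} + \frac{1}{19} = \left(-146934 + i \sqrt{281}\right) \frac{1}{233361} + \frac{1}{19} = \left(- \frac{1814}{2881} + \frac{i \sqrt{281}}{233361}\right) + \frac{1}{19} = - \frac{31585}{54739} + \frac{i \sqrt{281}}{233361}$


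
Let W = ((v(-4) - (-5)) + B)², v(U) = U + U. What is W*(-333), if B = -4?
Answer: -16317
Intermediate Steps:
v(U) = 2*U
W = 49 (W = ((2*(-4) - (-5)) - 4)² = ((-8 - 1*(-5)) - 4)² = ((-8 + 5) - 4)² = (-3 - 4)² = (-7)² = 49)
W*(-333) = 49*(-333) = -16317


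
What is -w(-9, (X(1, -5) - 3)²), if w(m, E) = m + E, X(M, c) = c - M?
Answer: -72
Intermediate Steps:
w(m, E) = E + m
-w(-9, (X(1, -5) - 3)²) = -(((-5 - 1*1) - 3)² - 9) = -(((-5 - 1) - 3)² - 9) = -((-6 - 3)² - 9) = -((-9)² - 9) = -(81 - 9) = -1*72 = -72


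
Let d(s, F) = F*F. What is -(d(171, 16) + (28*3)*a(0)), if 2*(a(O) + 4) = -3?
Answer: 206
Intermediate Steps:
d(s, F) = F**2
a(O) = -11/2 (a(O) = -4 + (1/2)*(-3) = -4 - 3/2 = -11/2)
-(d(171, 16) + (28*3)*a(0)) = -(16**2 + (28*3)*(-11/2)) = -(256 + 84*(-11/2)) = -(256 - 462) = -1*(-206) = 206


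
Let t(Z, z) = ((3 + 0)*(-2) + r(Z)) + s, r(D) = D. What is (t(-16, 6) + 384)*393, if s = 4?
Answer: 143838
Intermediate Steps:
t(Z, z) = -2 + Z (t(Z, z) = ((3 + 0)*(-2) + Z) + 4 = (3*(-2) + Z) + 4 = (-6 + Z) + 4 = -2 + Z)
(t(-16, 6) + 384)*393 = ((-2 - 16) + 384)*393 = (-18 + 384)*393 = 366*393 = 143838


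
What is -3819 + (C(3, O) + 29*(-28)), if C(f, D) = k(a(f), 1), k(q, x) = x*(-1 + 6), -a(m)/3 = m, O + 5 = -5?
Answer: -4626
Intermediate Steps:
O = -10 (O = -5 - 5 = -10)
a(m) = -3*m
k(q, x) = 5*x (k(q, x) = x*5 = 5*x)
C(f, D) = 5 (C(f, D) = 5*1 = 5)
-3819 + (C(3, O) + 29*(-28)) = -3819 + (5 + 29*(-28)) = -3819 + (5 - 812) = -3819 - 807 = -4626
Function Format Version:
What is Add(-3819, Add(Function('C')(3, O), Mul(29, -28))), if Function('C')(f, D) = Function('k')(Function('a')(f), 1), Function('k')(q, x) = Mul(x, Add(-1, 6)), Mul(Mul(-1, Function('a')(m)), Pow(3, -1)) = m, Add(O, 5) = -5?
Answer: -4626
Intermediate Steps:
O = -10 (O = Add(-5, -5) = -10)
Function('a')(m) = Mul(-3, m)
Function('k')(q, x) = Mul(5, x) (Function('k')(q, x) = Mul(x, 5) = Mul(5, x))
Function('C')(f, D) = 5 (Function('C')(f, D) = Mul(5, 1) = 5)
Add(-3819, Add(Function('C')(3, O), Mul(29, -28))) = Add(-3819, Add(5, Mul(29, -28))) = Add(-3819, Add(5, -812)) = Add(-3819, -807) = -4626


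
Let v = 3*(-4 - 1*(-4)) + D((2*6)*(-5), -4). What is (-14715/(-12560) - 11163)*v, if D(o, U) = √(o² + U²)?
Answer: -28038513*√226/628 ≈ -6.7120e+5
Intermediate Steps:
D(o, U) = √(U² + o²)
v = 4*√226 (v = 3*(-4 - 1*(-4)) + √((-4)² + ((2*6)*(-5))²) = 3*(-4 + 4) + √(16 + (12*(-5))²) = 3*0 + √(16 + (-60)²) = 0 + √(16 + 3600) = 0 + √3616 = 0 + 4*√226 = 4*√226 ≈ 60.133)
(-14715/(-12560) - 11163)*v = (-14715/(-12560) - 11163)*(4*√226) = (-14715*(-1/12560) - 11163)*(4*√226) = (2943/2512 - 11163)*(4*√226) = -28038513*√226/628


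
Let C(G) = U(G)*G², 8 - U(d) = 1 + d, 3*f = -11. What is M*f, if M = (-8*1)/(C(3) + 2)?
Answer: 44/57 ≈ 0.77193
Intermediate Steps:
f = -11/3 (f = (⅓)*(-11) = -11/3 ≈ -3.6667)
U(d) = 7 - d (U(d) = 8 - (1 + d) = 8 + (-1 - d) = 7 - d)
C(G) = G²*(7 - G) (C(G) = (7 - G)*G² = G²*(7 - G))
M = -4/19 (M = (-8*1)/(3²*(7 - 1*3) + 2) = -8/(9*(7 - 3) + 2) = -8/(9*4 + 2) = -8/(36 + 2) = -8/38 = -8*1/38 = -4/19 ≈ -0.21053)
M*f = -4/19*(-11/3) = 44/57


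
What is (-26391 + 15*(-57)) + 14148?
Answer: -13098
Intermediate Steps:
(-26391 + 15*(-57)) + 14148 = (-26391 - 855) + 14148 = -27246 + 14148 = -13098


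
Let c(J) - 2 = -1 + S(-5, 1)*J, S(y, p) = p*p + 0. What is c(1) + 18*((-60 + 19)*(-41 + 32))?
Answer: 6644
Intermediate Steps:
S(y, p) = p**2 (S(y, p) = p**2 + 0 = p**2)
c(J) = 1 + J (c(J) = 2 + (-1 + 1**2*J) = 2 + (-1 + 1*J) = 2 + (-1 + J) = 1 + J)
c(1) + 18*((-60 + 19)*(-41 + 32)) = (1 + 1) + 18*((-60 + 19)*(-41 + 32)) = 2 + 18*(-41*(-9)) = 2 + 18*369 = 2 + 6642 = 6644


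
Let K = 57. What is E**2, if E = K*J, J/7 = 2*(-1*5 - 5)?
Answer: 63680400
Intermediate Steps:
J = -140 (J = 7*(2*(-1*5 - 5)) = 7*(2*(-5 - 5)) = 7*(2*(-10)) = 7*(-20) = -140)
E = -7980 (E = 57*(-140) = -7980)
E**2 = (-7980)**2 = 63680400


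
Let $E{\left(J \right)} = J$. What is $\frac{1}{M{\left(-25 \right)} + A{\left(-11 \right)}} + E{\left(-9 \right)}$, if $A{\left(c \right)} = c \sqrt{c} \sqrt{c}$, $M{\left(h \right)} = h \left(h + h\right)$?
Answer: $- \frac{12338}{1371} \approx -8.9993$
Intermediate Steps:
$M{\left(h \right)} = 2 h^{2}$ ($M{\left(h \right)} = h 2 h = 2 h^{2}$)
$A{\left(c \right)} = c^{2}$ ($A{\left(c \right)} = c^{\frac{3}{2}} \sqrt{c} = c^{2}$)
$\frac{1}{M{\left(-25 \right)} + A{\left(-11 \right)}} + E{\left(-9 \right)} = \frac{1}{2 \left(-25\right)^{2} + \left(-11\right)^{2}} - 9 = \frac{1}{2 \cdot 625 + 121} - 9 = \frac{1}{1250 + 121} - 9 = \frac{1}{1371} - 9 = - \frac{12338}{1371}$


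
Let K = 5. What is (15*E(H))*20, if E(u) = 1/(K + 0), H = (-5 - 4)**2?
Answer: 60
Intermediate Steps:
H = 81 (H = (-9)**2 = 81)
E(u) = 1/5 (E(u) = 1/(5 + 0) = 1/5)
(15*E(H))*20 = (15*(1/5))*20 = 3*20 = 60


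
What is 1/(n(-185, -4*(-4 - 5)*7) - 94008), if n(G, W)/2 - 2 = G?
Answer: -1/94374 ≈ -1.0596e-5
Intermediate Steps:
n(G, W) = 4 + 2*G
1/(n(-185, -4*(-4 - 5)*7) - 94008) = 1/((4 + 2*(-185)) - 94008) = 1/((4 - 370) - 94008) = 1/(-366 - 94008) = 1/(-94374) = -1/94374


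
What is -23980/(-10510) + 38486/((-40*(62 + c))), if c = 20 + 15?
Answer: -15572273/2038940 ≈ -7.6374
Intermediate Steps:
c = 35
-23980/(-10510) + 38486/((-40*(62 + c))) = -23980/(-10510) + 38486/((-40*(62 + 35))) = -23980*(-1/10510) + 38486/((-40*97)) = 2398/1051 + 38486/(-3880) = 2398/1051 + 38486*(-1/3880) = 2398/1051 - 19243/1940 = -15572273/2038940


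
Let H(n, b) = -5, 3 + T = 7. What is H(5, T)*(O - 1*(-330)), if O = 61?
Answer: -1955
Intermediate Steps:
T = 4 (T = -3 + 7 = 4)
H(5, T)*(O - 1*(-330)) = -5*(61 - 1*(-330)) = -5*(61 + 330) = -5*391 = -1955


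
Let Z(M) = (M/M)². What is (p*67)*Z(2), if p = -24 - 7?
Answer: -2077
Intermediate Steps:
Z(M) = 1 (Z(M) = 1² = 1)
p = -31
(p*67)*Z(2) = -31*67*1 = -2077*1 = -2077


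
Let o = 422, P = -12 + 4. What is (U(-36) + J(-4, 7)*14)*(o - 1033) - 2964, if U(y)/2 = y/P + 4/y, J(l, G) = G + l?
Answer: -305903/9 ≈ -33989.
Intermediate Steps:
P = -8
U(y) = 8/y - y/4 (U(y) = 2*(y/(-8) + 4/y) = 2*(y*(-⅛) + 4/y) = 2*(-y/8 + 4/y) = 2*(4/y - y/8) = 8/y - y/4)
(U(-36) + J(-4, 7)*14)*(o - 1033) - 2964 = ((8/(-36) - ¼*(-36)) + (7 - 4)*14)*(422 - 1033) - 2964 = ((8*(-1/36) + 9) + 3*14)*(-611) - 2964 = ((-2/9 + 9) + 42)*(-611) - 2964 = (79/9 + 42)*(-611) - 2964 = (457/9)*(-611) - 2964 = -279227/9 - 2964 = -305903/9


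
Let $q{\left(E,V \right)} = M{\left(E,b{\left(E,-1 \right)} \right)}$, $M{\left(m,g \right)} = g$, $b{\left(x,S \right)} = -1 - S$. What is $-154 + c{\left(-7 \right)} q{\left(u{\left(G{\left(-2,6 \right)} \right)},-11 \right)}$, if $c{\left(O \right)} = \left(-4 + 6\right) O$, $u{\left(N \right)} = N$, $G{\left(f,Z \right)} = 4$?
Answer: $-154$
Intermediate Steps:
$q{\left(E,V \right)} = 0$ ($q{\left(E,V \right)} = -1 - -1 = -1 + 1 = 0$)
$c{\left(O \right)} = 2 O$
$-154 + c{\left(-7 \right)} q{\left(u{\left(G{\left(-2,6 \right)} \right)},-11 \right)} = -154 + 2 \left(-7\right) 0 = -154 - 0 = -154 + 0 = -154$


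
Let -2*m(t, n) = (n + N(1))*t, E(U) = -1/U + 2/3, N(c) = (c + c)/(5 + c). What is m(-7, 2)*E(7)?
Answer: 77/18 ≈ 4.2778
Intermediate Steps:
N(c) = 2*c/(5 + c) (N(c) = (2*c)/(5 + c) = 2*c/(5 + c))
E(U) = ⅔ - 1/U (E(U) = -1/U + 2*(⅓) = -1/U + ⅔ = ⅔ - 1/U)
m(t, n) = -t*(⅓ + n)/2 (m(t, n) = -(n + 2*1/(5 + 1))*t/2 = -(n + 2*1/6)*t/2 = -(n + 2*1*(⅙))*t/2 = -(n + ⅓)*t/2 = -(⅓ + n)*t/2 = -t*(⅓ + n)/2)
m(-7, 2)*E(7) = (-⅙*(-7)*(1 + 3*2))*(⅔ - 1/7) = (-⅙*(-7)*(1 + 6))*(⅔ - 1*⅐) = (-⅙*(-7)*7)*(⅔ - ⅐) = (49/6)*(11/21) = 77/18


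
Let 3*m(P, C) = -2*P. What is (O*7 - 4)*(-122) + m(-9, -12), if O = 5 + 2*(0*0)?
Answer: -3776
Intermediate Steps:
m(P, C) = -2*P/3 (m(P, C) = (-2*P)/3 = -2*P/3)
O = 5 (O = 5 + 2*0 = 5 + 0 = 5)
(O*7 - 4)*(-122) + m(-9, -12) = (5*7 - 4)*(-122) - ⅔*(-9) = (35 - 4)*(-122) + 6 = 31*(-122) + 6 = -3782 + 6 = -3776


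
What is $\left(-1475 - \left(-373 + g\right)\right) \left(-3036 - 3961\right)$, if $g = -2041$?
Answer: $-6570183$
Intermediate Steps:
$\left(-1475 - \left(-373 + g\right)\right) \left(-3036 - 3961\right) = \left(-1475 + \left(373 - -2041\right)\right) \left(-3036 - 3961\right) = \left(-1475 + \left(373 + 2041\right)\right) \left(-6997\right) = \left(-1475 + 2414\right) \left(-6997\right) = 939 \left(-6997\right) = -6570183$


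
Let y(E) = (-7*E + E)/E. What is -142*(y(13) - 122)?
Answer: 18176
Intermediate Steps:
y(E) = -6 (y(E) = (-6*E)/E = -6)
-142*(y(13) - 122) = -142*(-6 - 122) = -142*(-128) = 18176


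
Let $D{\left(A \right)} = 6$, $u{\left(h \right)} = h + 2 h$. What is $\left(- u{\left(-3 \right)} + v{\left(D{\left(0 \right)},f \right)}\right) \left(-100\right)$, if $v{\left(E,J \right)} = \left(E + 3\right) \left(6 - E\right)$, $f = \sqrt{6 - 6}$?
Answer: $-900$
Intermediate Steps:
$u{\left(h \right)} = 3 h$
$f = 0$ ($f = \sqrt{0} = 0$)
$v{\left(E,J \right)} = \left(3 + E\right) \left(6 - E\right)$
$\left(- u{\left(-3 \right)} + v{\left(D{\left(0 \right)},f \right)}\right) \left(-100\right) = \left(- 3 \left(-3\right) + \left(18 - 6^{2} + 3 \cdot 6\right)\right) \left(-100\right) = \left(\left(-1\right) \left(-9\right) + \left(18 - 36 + 18\right)\right) \left(-100\right) = \left(9 + \left(18 - 36 + 18\right)\right) \left(-100\right) = \left(9 + 0\right) \left(-100\right) = 9 \left(-100\right) = -900$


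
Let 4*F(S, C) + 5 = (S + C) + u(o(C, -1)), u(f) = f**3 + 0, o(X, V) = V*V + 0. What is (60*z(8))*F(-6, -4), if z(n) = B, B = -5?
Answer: 1050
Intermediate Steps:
o(X, V) = V**2 (o(X, V) = V**2 + 0 = V**2)
u(f) = f**3
F(S, C) = -1 + C/4 + S/4 (F(S, C) = -5/4 + ((S + C) + ((-1)**2)**3)/4 = -5/4 + ((C + S) + 1**3)/4 = -5/4 + ((C + S) + 1)/4 = -5/4 + (1 + C + S)/4 = -5/4 + (1/4 + C/4 + S/4) = -1 + C/4 + S/4)
z(n) = -5
(60*z(8))*F(-6, -4) = (60*(-5))*(-1 + (1/4)*(-4) + (1/4)*(-6)) = -300*(-1 - 1 - 3/2) = -300*(-7/2) = 1050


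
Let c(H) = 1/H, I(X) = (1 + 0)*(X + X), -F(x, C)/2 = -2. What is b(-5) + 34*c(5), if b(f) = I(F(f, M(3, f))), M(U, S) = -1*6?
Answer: 74/5 ≈ 14.800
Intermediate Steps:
M(U, S) = -6
F(x, C) = 4 (F(x, C) = -2*(-2) = 4)
I(X) = 2*X (I(X) = 1*(2*X) = 2*X)
b(f) = 8 (b(f) = 2*4 = 8)
b(-5) + 34*c(5) = 8 + 34/5 = 74/5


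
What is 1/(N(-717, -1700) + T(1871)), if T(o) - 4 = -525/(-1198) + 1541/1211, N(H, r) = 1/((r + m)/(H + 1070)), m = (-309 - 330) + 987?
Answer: 980725928/5344601063 ≈ 0.18350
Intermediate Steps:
m = 348 (m = -639 + 987 = 348)
N(H, r) = (1070 + H)/(348 + r) (N(H, r) = 1/((r + 348)/(H + 1070)) = 1/((348 + r)/(1070 + H)) = (1070 + H)/(348 + r))
T(o) = 8285005/1450778 (T(o) = 4 + (-525/(-1198) + 1541/1211) = 4 + (-525*(-1/1198) + 1541*(1/1211)) = 4 + (525/1198 + 1541/1211) = 4 + 2481893/1450778 = 8285005/1450778)
1/(N(-717, -1700) + T(1871)) = 1/((1070 - 717)/(348 - 1700) + 8285005/1450778) = 1/(353/(-1352) + 8285005/1450778) = 1/(-1/1352*353 + 8285005/1450778) = 1/(-353/1352 + 8285005/1450778) = 1/(5344601063/980725928) = 980725928/5344601063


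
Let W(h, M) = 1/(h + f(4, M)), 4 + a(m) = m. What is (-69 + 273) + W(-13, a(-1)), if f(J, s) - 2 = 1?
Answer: 2039/10 ≈ 203.90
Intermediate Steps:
f(J, s) = 3 (f(J, s) = 2 + 1 = 3)
a(m) = -4 + m
W(h, M) = 1/(3 + h) (W(h, M) = 1/(h + 3) = 1/(3 + h))
(-69 + 273) + W(-13, a(-1)) = (-69 + 273) + 1/(3 - 13) = 204 + 1/(-10) = 204 - ⅒ = 2039/10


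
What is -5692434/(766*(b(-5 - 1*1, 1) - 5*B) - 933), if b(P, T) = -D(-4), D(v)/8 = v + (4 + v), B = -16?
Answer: -5692434/84859 ≈ -67.081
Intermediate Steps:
D(v) = 32 + 16*v (D(v) = 8*(v + (4 + v)) = 8*(4 + 2*v) = 32 + 16*v)
b(P, T) = 32 (b(P, T) = -(32 + 16*(-4)) = -(32 - 64) = -1*(-32) = 32)
-5692434/(766*(b(-5 - 1*1, 1) - 5*B) - 933) = -5692434/(766*(32 - 5*(-16)) - 933) = -5692434/(766*(32 + 80) - 933) = -5692434/(766*112 - 933) = -5692434/(85792 - 933) = -5692434/84859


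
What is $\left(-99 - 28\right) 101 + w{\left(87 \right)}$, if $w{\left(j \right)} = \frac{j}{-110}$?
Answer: $- \frac{1411057}{110} \approx -12828.0$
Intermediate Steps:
$w{\left(j \right)} = - \frac{j}{110}$ ($w{\left(j \right)} = j \left(- \frac{1}{110}\right) = - \frac{j}{110}$)
$\left(-99 - 28\right) 101 + w{\left(87 \right)} = \left(-99 - 28\right) 101 - \frac{87}{110} = \left(-127\right) 101 - \frac{87}{110} = -12827 - \frac{87}{110} = - \frac{1411057}{110}$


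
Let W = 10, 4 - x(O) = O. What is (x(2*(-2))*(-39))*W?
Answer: -3120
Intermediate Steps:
x(O) = 4 - O
(x(2*(-2))*(-39))*W = ((4 - 2*(-2))*(-39))*10 = ((4 - 1*(-4))*(-39))*10 = ((4 + 4)*(-39))*10 = (8*(-39))*10 = -312*10 = -3120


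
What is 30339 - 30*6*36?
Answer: 23859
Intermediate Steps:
30339 - 30*6*36 = 30339 - 180*36 = 30339 - 1*6480 = 30339 - 6480 = 23859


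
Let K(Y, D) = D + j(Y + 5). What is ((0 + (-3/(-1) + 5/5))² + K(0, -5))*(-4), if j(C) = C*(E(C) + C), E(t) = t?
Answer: -244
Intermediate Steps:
j(C) = 2*C² (j(C) = C*(C + C) = C*(2*C) = 2*C²)
K(Y, D) = D + 2*(5 + Y)² (K(Y, D) = D + 2*(Y + 5)² = D + 2*(5 + Y)²)
((0 + (-3/(-1) + 5/5))² + K(0, -5))*(-4) = ((0 + (-3/(-1) + 5/5))² + (-5 + 2*(5 + 0)²))*(-4) = ((0 + (-3*(-1) + 5*(⅕)))² + (-5 + 2*5²))*(-4) = ((0 + (3 + 1))² + (-5 + 2*25))*(-4) = ((0 + 4)² + (-5 + 50))*(-4) = (4² + 45)*(-4) = (16 + 45)*(-4) = 61*(-4) = -244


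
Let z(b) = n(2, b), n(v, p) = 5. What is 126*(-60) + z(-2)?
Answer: -7555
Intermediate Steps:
z(b) = 5
126*(-60) + z(-2) = 126*(-60) + 5 = -7560 + 5 = -7555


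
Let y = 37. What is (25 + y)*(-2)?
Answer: -124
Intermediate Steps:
(25 + y)*(-2) = (25 + 37)*(-2) = 62*(-2) = -124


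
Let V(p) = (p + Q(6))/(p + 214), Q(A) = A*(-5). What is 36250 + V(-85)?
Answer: 4676135/129 ≈ 36249.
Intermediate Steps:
Q(A) = -5*A
V(p) = (-30 + p)/(214 + p) (V(p) = (p - 5*6)/(p + 214) = (p - 30)/(214 + p) = (-30 + p)/(214 + p))
36250 + V(-85) = 36250 + (-30 - 85)/(214 - 85) = 36250 - 115/129 = 4676135/129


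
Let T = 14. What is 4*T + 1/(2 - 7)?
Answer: 279/5 ≈ 55.800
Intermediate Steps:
4*T + 1/(2 - 7) = 4*14 + 1/(2 - 7) = 56 + 1/(-5) = 56 - ⅕ = 279/5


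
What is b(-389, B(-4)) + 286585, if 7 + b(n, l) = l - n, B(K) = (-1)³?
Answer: 286966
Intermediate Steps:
B(K) = -1
b(n, l) = -7 + l - n (b(n, l) = -7 + (l - n) = -7 + l - n)
b(-389, B(-4)) + 286585 = (-7 - 1 - 1*(-389)) + 286585 = (-7 - 1 + 389) + 286585 = 381 + 286585 = 286966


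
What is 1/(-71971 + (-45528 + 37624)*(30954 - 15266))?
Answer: -1/124069923 ≈ -8.0600e-9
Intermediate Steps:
1/(-71971 + (-45528 + 37624)*(30954 - 15266)) = 1/(-71971 - 7904*15688) = 1/(-71971 - 123997952) = 1/(-124069923) = -1/124069923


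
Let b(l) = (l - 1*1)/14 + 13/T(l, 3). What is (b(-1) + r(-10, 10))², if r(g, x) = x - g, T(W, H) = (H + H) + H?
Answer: 1800964/3969 ≈ 453.76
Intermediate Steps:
T(W, H) = 3*H (T(W, H) = 2*H + H = 3*H)
b(l) = 173/126 + l/14 (b(l) = (l - 1*1)/14 + 13/((3*3)) = (l - 1)*(1/14) + 13/9 = (-1 + l)*(1/14) + 13*(⅑) = (-1/14 + l/14) + 13/9 = 173/126 + l/14)
(b(-1) + r(-10, 10))² = ((173/126 + (1/14)*(-1)) + (10 - 1*(-10)))² = ((173/126 - 1/14) + (10 + 10))² = (82/63 + 20)² = (1342/63)² = 1800964/3969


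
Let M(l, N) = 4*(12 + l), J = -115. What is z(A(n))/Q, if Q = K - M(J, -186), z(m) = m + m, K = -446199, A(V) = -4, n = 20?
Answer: 8/445787 ≈ 1.7946e-5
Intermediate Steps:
M(l, N) = 48 + 4*l
z(m) = 2*m
Q = -445787 (Q = -446199 - (48 + 4*(-115)) = -446199 - (48 - 460) = -446199 - 1*(-412) = -446199 + 412 = -445787)
z(A(n))/Q = (2*(-4))/(-445787) = -8*(-1/445787) = 8/445787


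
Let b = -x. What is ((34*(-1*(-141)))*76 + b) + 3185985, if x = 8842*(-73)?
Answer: 4195795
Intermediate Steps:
x = -645466
b = 645466 (b = -1*(-645466) = 645466)
((34*(-1*(-141)))*76 + b) + 3185985 = ((34*(-1*(-141)))*76 + 645466) + 3185985 = ((34*141)*76 + 645466) + 3185985 = (4794*76 + 645466) + 3185985 = (364344 + 645466) + 3185985 = 1009810 + 3185985 = 4195795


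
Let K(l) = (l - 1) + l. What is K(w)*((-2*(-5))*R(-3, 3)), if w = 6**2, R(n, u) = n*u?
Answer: -6390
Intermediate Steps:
w = 36
K(l) = -1 + 2*l (K(l) = (-1 + l) + l = -1 + 2*l)
K(w)*((-2*(-5))*R(-3, 3)) = (-1 + 2*36)*((-2*(-5))*(-3*3)) = (-1 + 72)*(10*(-9)) = 71*(-90) = -6390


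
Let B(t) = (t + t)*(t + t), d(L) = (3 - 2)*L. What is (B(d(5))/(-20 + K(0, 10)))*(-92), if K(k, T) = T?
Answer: 920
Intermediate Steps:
d(L) = L (d(L) = 1*L = L)
B(t) = 4*t² (B(t) = (2*t)*(2*t) = 4*t²)
(B(d(5))/(-20 + K(0, 10)))*(-92) = ((4*5²)/(-20 + 10))*(-92) = ((4*25)/(-10))*(-92) = -⅒*100*(-92) = -10*(-92) = 920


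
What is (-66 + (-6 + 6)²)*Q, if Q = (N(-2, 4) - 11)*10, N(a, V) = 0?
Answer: 7260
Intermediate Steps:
Q = -110 (Q = (0 - 11)*10 = -11*10 = -110)
(-66 + (-6 + 6)²)*Q = (-66 + (-6 + 6)²)*(-110) = (-66 + 0²)*(-110) = (-66 + 0)*(-110) = -66*(-110) = 7260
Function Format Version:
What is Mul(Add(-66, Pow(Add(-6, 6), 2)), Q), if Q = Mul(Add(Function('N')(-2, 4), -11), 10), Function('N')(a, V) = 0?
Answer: 7260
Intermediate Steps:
Q = -110 (Q = Mul(Add(0, -11), 10) = Mul(-11, 10) = -110)
Mul(Add(-66, Pow(Add(-6, 6), 2)), Q) = Mul(Add(-66, Pow(Add(-6, 6), 2)), -110) = Mul(Add(-66, Pow(0, 2)), -110) = Mul(Add(-66, 0), -110) = Mul(-66, -110) = 7260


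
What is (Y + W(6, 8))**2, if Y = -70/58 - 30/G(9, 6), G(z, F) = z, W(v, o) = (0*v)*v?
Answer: 156025/7569 ≈ 20.614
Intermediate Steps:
W(v, o) = 0 (W(v, o) = 0*v = 0)
Y = -395/87 (Y = -70/58 - 30/9 = -70*1/58 - 30*1/9 = -35/29 - 10/3 = -395/87 ≈ -4.5402)
(Y + W(6, 8))**2 = (-395/87 + 0)**2 = (-395/87)**2 = 156025/7569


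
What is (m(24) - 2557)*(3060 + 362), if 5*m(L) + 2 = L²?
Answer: -41786042/5 ≈ -8.3572e+6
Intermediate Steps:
m(L) = -⅖ + L²/5
(m(24) - 2557)*(3060 + 362) = ((-⅖ + (⅕)*24²) - 2557)*(3060 + 362) = ((-⅖ + (⅕)*576) - 2557)*3422 = ((-⅖ + 576/5) - 2557)*3422 = (574/5 - 2557)*3422 = -12211/5*3422 = -41786042/5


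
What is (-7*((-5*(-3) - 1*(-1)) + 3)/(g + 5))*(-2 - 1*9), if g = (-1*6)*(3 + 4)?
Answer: -1463/37 ≈ -39.541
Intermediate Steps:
g = -42 (g = -6*7 = -42)
(-7*((-5*(-3) - 1*(-1)) + 3)/(g + 5))*(-2 - 1*9) = (-7*((-5*(-3) - 1*(-1)) + 3)/(-42 + 5))*(-2 - 1*9) = (-7*((15 + 1) + 3)/(-37))*(-2 - 9) = -(-7)*(16 + 3)/37*(-11) = -(-7)*19/37*(-11) = -7*(-19/37)*(-11) = (133/37)*(-11) = -1463/37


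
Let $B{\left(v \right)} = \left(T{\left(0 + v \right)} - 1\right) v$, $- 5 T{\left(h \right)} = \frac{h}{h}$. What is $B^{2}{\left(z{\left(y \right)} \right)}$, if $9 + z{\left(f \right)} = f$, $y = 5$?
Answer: $\frac{576}{25} \approx 23.04$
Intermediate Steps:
$T{\left(h \right)} = - \frac{1}{5}$ ($T{\left(h \right)} = - \frac{h \frac{1}{h}}{5} = \left(- \frac{1}{5}\right) 1 = - \frac{1}{5}$)
$z{\left(f \right)} = -9 + f$
$B{\left(v \right)} = - \frac{6 v}{5}$ ($B{\left(v \right)} = \left(- \frac{1}{5} - 1\right) v = - \frac{6 v}{5}$)
$B^{2}{\left(z{\left(y \right)} \right)} = \left(- \frac{6 \left(-9 + 5\right)}{5}\right)^{2} = \left(\left(- \frac{6}{5}\right) \left(-4\right)\right)^{2} = \left(\frac{24}{5}\right)^{2} = \frac{576}{25}$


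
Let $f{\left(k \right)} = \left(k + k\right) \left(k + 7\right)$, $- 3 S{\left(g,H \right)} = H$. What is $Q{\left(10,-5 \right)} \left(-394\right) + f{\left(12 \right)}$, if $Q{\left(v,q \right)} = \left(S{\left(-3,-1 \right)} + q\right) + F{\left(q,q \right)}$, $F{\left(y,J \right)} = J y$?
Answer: $- \frac{22666}{3} \approx -7555.3$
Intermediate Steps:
$S{\left(g,H \right)} = - \frac{H}{3}$
$f{\left(k \right)} = 2 k \left(7 + k\right)$
$Q{\left(v,q \right)} = \frac{1}{3} + q + q^{2}$ ($Q{\left(v,q \right)} = \left(\left(- \frac{1}{3}\right) \left(-1\right) + q\right) + q q = \left(\frac{1}{3} + q\right) + q^{2} = \frac{1}{3} + q + q^{2}$)
$Q{\left(10,-5 \right)} \left(-394\right) + f{\left(12 \right)} = \left(\frac{1}{3} - 5 + \left(-5\right)^{2}\right) \left(-394\right) + 2 \cdot 12 \left(7 + 12\right) = \left(\frac{1}{3} - 5 + 25\right) \left(-394\right) + 2 \cdot 12 \cdot 19 = \frac{61}{3} \left(-394\right) + 456 = - \frac{24034}{3} + 456 = - \frac{22666}{3}$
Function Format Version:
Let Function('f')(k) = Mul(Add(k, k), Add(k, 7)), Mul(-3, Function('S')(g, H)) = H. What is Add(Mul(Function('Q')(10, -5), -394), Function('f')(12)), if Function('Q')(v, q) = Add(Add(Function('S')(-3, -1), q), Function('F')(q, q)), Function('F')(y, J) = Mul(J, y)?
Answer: Rational(-22666, 3) ≈ -7555.3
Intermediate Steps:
Function('S')(g, H) = Mul(Rational(-1, 3), H)
Function('f')(k) = Mul(2, k, Add(7, k)) (Function('f')(k) = Mul(Mul(2, k), Add(7, k)) = Mul(2, k, Add(7, k)))
Function('Q')(v, q) = Add(Rational(1, 3), q, Pow(q, 2)) (Function('Q')(v, q) = Add(Add(Mul(Rational(-1, 3), -1), q), Mul(q, q)) = Add(Add(Rational(1, 3), q), Pow(q, 2)) = Add(Rational(1, 3), q, Pow(q, 2)))
Add(Mul(Function('Q')(10, -5), -394), Function('f')(12)) = Add(Mul(Add(Rational(1, 3), -5, Pow(-5, 2)), -394), Mul(2, 12, Add(7, 12))) = Add(Mul(Add(Rational(1, 3), -5, 25), -394), Mul(2, 12, 19)) = Add(Mul(Rational(61, 3), -394), 456) = Add(Rational(-24034, 3), 456) = Rational(-22666, 3)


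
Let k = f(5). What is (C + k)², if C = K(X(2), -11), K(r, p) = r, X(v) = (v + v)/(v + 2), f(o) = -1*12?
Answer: 121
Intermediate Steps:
f(o) = -12
X(v) = 2*v/(2 + v) (X(v) = (2*v)/(2 + v) = 2*v/(2 + v))
k = -12
C = 1 (C = 2*2/(2 + 2) = 2*2/4 = 2*2*(¼) = 1)
(C + k)² = (1 - 12)² = (-11)² = 121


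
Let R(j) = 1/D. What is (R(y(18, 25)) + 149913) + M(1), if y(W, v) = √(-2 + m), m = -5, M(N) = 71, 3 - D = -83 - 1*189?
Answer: 41245601/275 ≈ 1.4998e+5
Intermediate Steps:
D = 275 (D = 3 - (-83 - 1*189) = 3 - (-83 - 189) = 3 - 1*(-272) = 3 + 272 = 275)
y(W, v) = I*√7 (y(W, v) = √(-2 - 5) = √(-7) = I*√7)
R(j) = 1/275
(R(y(18, 25)) + 149913) + M(1) = (1/275 + 149913) + 71 = 41226076/275 + 71 = 41245601/275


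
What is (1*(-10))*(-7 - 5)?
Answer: 120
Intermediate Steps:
(1*(-10))*(-7 - 5) = -10*(-12) = 120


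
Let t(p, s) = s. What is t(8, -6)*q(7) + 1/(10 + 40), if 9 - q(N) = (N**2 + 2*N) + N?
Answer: 18301/50 ≈ 366.02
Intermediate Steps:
q(N) = 9 - N**2 - 3*N (q(N) = 9 - ((N**2 + 2*N) + N) = 9 - (N**2 + 3*N) = 9 + (-N**2 - 3*N) = 9 - N**2 - 3*N)
t(8, -6)*q(7) + 1/(10 + 40) = -6*(9 - 1*7**2 - 3*7) + 1/(10 + 40) = -6*(9 - 1*49 - 21) + 1/50 = -6*(9 - 49 - 21) + 1/50 = -6*(-61) + 1/50 = 366 + 1/50 = 18301/50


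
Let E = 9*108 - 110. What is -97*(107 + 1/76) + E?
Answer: -723389/76 ≈ -9518.3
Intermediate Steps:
E = 862 (E = 972 - 110 = 862)
-97*(107 + 1/76) + E = -97*(107 + 1/76) + 862 = -97*8133/76 + 862 = -788901/76 + 862 = -723389/76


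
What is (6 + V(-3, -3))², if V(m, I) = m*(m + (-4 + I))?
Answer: 1296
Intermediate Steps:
V(m, I) = m*(-4 + I + m)
(6 + V(-3, -3))² = (6 - 3*(-4 - 3 - 3))² = (6 - 3*(-10))² = (6 + 30)² = 36² = 1296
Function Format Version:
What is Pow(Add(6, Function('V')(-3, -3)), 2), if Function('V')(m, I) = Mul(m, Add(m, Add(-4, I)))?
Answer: 1296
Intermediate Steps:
Function('V')(m, I) = Mul(m, Add(-4, I, m))
Pow(Add(6, Function('V')(-3, -3)), 2) = Pow(Add(6, Mul(-3, Add(-4, -3, -3))), 2) = Pow(Add(6, Mul(-3, -10)), 2) = Pow(Add(6, 30), 2) = Pow(36, 2) = 1296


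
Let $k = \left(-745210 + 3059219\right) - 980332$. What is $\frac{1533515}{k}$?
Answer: $\frac{1533515}{1333677} \approx 1.1498$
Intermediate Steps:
$k = 1333677$ ($k = 2314009 - 980332 = 1333677$)
$\frac{1533515}{k} = \frac{1533515}{1333677}$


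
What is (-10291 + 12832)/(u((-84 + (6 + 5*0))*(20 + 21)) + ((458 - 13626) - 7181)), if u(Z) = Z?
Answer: -847/7849 ≈ -0.10791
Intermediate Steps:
(-10291 + 12832)/(u((-84 + (6 + 5*0))*(20 + 21)) + ((458 - 13626) - 7181)) = (-10291 + 12832)/((-84 + (6 + 5*0))*(20 + 21) + ((458 - 13626) - 7181)) = 2541/((-84 + (6 + 0))*41 + (-13168 - 7181)) = 2541/((-84 + 6)*41 - 20349) = 2541/(-78*41 - 20349) = 2541/(-3198 - 20349) = 2541/(-23547) = 2541*(-1/23547) = -847/7849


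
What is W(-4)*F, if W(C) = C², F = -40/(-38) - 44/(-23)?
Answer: 20736/437 ≈ 47.451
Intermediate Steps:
F = 1296/437 (F = -40*(-1/38) - 44*(-1/23) = 20/19 + 44/23 = 1296/437 ≈ 2.9657)
W(-4)*F = (-4)²*(1296/437) = 16*(1296/437) = 20736/437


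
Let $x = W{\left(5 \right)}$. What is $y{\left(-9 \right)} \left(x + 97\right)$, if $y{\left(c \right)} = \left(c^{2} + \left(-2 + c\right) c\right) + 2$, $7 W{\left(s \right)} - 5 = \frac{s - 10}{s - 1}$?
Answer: $\frac{35503}{2} \approx 17752.0$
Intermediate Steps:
$W{\left(s \right)} = \frac{5}{7} + \frac{-10 + s}{7 \left(-1 + s\right)}$ ($W{\left(s \right)} = \frac{5}{7} + \frac{\left(s - 10\right) \frac{1}{s - 1}}{7} = \frac{5}{7} + \frac{\left(-10 + s\right) \frac{1}{-1 + s}}{7} = \frac{5}{7} + \frac{\frac{1}{-1 + s} \left(-10 + s\right)}{7} = \frac{5}{7} + \frac{-10 + s}{7 \left(-1 + s\right)}$)
$y{\left(c \right)} = 2 + c^{2} + c \left(-2 + c\right)$ ($y{\left(c \right)} = \left(c^{2} + c \left(-2 + c\right)\right) + 2 = 2 + c^{2} + c \left(-2 + c\right)$)
$x = \frac{15}{28}$ ($x = \frac{3 \left(-5 + 2 \cdot 5\right)}{7 \left(-1 + 5\right)} = \frac{3 \left(-5 + 10\right)}{7 \cdot 4} = \frac{3}{7} \cdot \frac{1}{4} \cdot 5 = \frac{15}{28} \approx 0.53571$)
$y{\left(-9 \right)} \left(x + 97\right) = \left(2 - -18 + 2 \left(-9\right)^{2}\right) \left(\frac{15}{28} + 97\right) = \left(2 + 18 + 2 \cdot 81\right) \frac{2731}{28} = \left(2 + 18 + 162\right) \frac{2731}{28} = 182 \cdot \frac{2731}{28} = \frac{35503}{2}$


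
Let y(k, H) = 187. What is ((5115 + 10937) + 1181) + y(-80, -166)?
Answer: 17420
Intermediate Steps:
((5115 + 10937) + 1181) + y(-80, -166) = ((5115 + 10937) + 1181) + 187 = (16052 + 1181) + 187 = 17233 + 187 = 17420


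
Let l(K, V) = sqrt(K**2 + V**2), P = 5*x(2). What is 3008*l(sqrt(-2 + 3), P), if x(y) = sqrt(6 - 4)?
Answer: 3008*sqrt(51) ≈ 21481.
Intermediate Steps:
x(y) = sqrt(2)
P = 5*sqrt(2) ≈ 7.0711
3008*l(sqrt(-2 + 3), P) = 3008*sqrt((sqrt(-2 + 3))**2 + (5*sqrt(2))**2) = 3008*sqrt((sqrt(1))**2 + 50) = 3008*sqrt(1**2 + 50) = 3008*sqrt(1 + 50) = 3008*sqrt(51)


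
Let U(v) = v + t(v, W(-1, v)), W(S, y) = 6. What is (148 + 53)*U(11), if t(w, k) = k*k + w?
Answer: 11658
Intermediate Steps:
t(w, k) = w + k² (t(w, k) = k² + w = w + k²)
U(v) = 36 + 2*v (U(v) = v + (v + 6²) = v + (v + 36) = v + (36 + v) = 36 + 2*v)
(148 + 53)*U(11) = (148 + 53)*(36 + 2*11) = 201*(36 + 22) = 201*58 = 11658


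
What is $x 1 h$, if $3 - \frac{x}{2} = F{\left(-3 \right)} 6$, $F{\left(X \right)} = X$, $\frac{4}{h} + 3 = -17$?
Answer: $- \frac{42}{5} \approx -8.4$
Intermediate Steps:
$h = - \frac{1}{5}$ ($h = \frac{4}{-3 - 17} = \frac{4}{-20} = 4 \left(- \frac{1}{20}\right) = - \frac{1}{5} \approx -0.2$)
$x = 42$ ($x = 6 - 2 \left(\left(-3\right) 6\right) = 6 - -36 = 6 + 36 = 42$)
$x 1 h = 42 \cdot 1 \left(- \frac{1}{5}\right) = 42 \left(- \frac{1}{5}\right) = - \frac{42}{5}$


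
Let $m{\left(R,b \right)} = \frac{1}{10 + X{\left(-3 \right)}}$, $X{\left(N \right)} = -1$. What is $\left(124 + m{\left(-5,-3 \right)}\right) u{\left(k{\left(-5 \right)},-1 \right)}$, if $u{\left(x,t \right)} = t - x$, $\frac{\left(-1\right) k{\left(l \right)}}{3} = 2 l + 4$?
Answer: $- \frac{21223}{9} \approx -2358.1$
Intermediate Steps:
$k{\left(l \right)} = -12 - 6 l$ ($k{\left(l \right)} = - 3 \left(2 l + 4\right) = - 3 \left(4 + 2 l\right) = -12 - 6 l$)
$m{\left(R,b \right)} = \frac{1}{9}$ ($m{\left(R,b \right)} = \frac{1}{10 - 1} = \frac{1}{9}$)
$\left(124 + m{\left(-5,-3 \right)}\right) u{\left(k{\left(-5 \right)},-1 \right)} = \left(124 + \frac{1}{9}\right) \left(-1 - \left(-12 - -30\right)\right) = \frac{1117 \left(-1 - \left(-12 + 30\right)\right)}{9} = \frac{1117 \left(-1 - 18\right)}{9} = \frac{1117}{9} \left(-19\right) = - \frac{21223}{9}$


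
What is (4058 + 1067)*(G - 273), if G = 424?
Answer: 773875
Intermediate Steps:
(4058 + 1067)*(G - 273) = (4058 + 1067)*(424 - 273) = 5125*151 = 773875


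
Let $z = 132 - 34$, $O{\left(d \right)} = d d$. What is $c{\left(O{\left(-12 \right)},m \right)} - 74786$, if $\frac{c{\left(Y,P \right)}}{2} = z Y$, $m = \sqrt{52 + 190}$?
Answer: $-46562$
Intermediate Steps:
$O{\left(d \right)} = d^{2}$
$z = 98$
$m = 11 \sqrt{2}$ ($m = \sqrt{242} = 11 \sqrt{2} \approx 15.556$)
$c{\left(Y,P \right)} = 196 Y$ ($c{\left(Y,P \right)} = 2 \cdot 98 Y = 196 Y$)
$c{\left(O{\left(-12 \right)},m \right)} - 74786 = 196 \left(-12\right)^{2} - 74786 = 196 \cdot 144 - 74786 = 28224 - 74786 = -46562$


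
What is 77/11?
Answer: 7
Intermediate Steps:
77/11 = (1/11)*77 = 7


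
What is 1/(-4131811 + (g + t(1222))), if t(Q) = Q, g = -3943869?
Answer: -1/8074458 ≈ -1.2385e-7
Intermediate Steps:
1/(-4131811 + (g + t(1222))) = 1/(-4131811 + (-3943869 + 1222)) = 1/(-4131811 - 3942647) = 1/(-8074458) = -1/8074458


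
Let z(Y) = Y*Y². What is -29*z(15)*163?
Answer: -15953625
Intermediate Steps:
z(Y) = Y³
-29*z(15)*163 = -29*15³*163 = -29*3375*163 = -97875*163 = -15953625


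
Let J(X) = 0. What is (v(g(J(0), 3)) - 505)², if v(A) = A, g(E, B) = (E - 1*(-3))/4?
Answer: 4068289/16 ≈ 2.5427e+5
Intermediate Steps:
g(E, B) = ¾ + E/4 (g(E, B) = (E + 3)*(¼) = (3 + E)*(¼) = ¾ + E/4)
(v(g(J(0), 3)) - 505)² = ((¾ + (¼)*0) - 505)² = ((¾ + 0) - 505)² = (¾ - 505)² = (-2017/4)² = 4068289/16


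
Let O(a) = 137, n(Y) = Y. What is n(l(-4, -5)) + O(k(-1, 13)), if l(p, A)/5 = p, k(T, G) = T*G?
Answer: 117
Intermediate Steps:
k(T, G) = G*T
l(p, A) = 5*p
n(l(-4, -5)) + O(k(-1, 13)) = 5*(-4) + 137 = -20 + 137 = 117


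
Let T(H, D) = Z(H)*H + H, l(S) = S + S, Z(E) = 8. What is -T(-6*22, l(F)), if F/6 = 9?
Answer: 1188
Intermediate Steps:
F = 54 (F = 6*9 = 54)
l(S) = 2*S
T(H, D) = 9*H (T(H, D) = 8*H + H = 9*H)
-T(-6*22, l(F)) = -9*(-6*22) = -9*(-132) = -1*(-1188) = 1188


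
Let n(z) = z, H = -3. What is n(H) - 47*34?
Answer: -1601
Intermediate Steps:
n(H) - 47*34 = -3 - 47*34 = -3 - 1598 = -1601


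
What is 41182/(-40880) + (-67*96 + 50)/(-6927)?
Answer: -12185777/141587880 ≈ -0.086065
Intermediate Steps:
41182/(-40880) + (-67*96 + 50)/(-6927) = 41182*(-1/40880) + (-6432 + 50)*(-1/6927) = -20591/20440 - 6382*(-1/6927) = -20591/20440 + 6382/6927 = -12185777/141587880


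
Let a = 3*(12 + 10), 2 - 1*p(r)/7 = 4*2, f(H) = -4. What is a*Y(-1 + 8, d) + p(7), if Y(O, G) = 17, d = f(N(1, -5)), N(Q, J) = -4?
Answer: 1080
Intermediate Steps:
d = -4
p(r) = -42 (p(r) = 14 - 28*2 = 14 - 7*8 = 14 - 56 = -42)
a = 66 (a = 3*22 = 66)
a*Y(-1 + 8, d) + p(7) = 66*17 - 42 = 1122 - 42 = 1080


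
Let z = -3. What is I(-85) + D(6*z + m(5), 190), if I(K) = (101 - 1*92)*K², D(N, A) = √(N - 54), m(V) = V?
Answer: 65025 + I*√67 ≈ 65025.0 + 8.1853*I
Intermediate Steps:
D(N, A) = √(-54 + N)
I(K) = 9*K² (I(K) = (101 - 92)*K² = 9*K²)
I(-85) + D(6*z + m(5), 190) = 9*(-85)² + √(-54 + (6*(-3) + 5)) = 9*7225 + √(-54 + (-18 + 5)) = 65025 + √(-54 - 13) = 65025 + √(-67) = 65025 + I*√67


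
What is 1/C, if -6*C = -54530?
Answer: 3/27265 ≈ 0.00011003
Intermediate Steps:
C = 27265/3 (C = -1/6*(-54530) = 27265/3 ≈ 9088.3)
1/C = 1/(27265/3) = 3/27265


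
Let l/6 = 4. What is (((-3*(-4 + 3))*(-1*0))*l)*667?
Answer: 0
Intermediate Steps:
l = 24 (l = 6*4 = 24)
(((-3*(-4 + 3))*(-1*0))*l)*667 = (((-3*(-4 + 3))*(-1*0))*24)*667 = ((-3*(-1)*0)*24)*667 = ((3*0)*24)*667 = (0*24)*667 = 0*667 = 0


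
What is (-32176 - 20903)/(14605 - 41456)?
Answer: 53079/26851 ≈ 1.9768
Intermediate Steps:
(-32176 - 20903)/(14605 - 41456) = -53079/(-26851) = -53079*(-1/26851) = 53079/26851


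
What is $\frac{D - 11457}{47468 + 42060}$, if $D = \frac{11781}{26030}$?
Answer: $- \frac{298213929}{2330413840} \approx -0.12797$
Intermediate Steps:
$D = \frac{11781}{26030}$ ($D = 11781 \cdot \frac{1}{26030} = \frac{11781}{26030} \approx 0.45259$)
$\frac{D - 11457}{47468 + 42060} = \frac{\frac{11781}{26030} - 11457}{47468 + 42060} = - \frac{298213929}{26030 \cdot 89528} = \left(- \frac{298213929}{26030}\right) \frac{1}{89528} = - \frac{298213929}{2330413840}$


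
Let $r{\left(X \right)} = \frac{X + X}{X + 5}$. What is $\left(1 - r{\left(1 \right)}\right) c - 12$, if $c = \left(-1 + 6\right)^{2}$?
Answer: $\frac{14}{3} \approx 4.6667$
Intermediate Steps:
$c = 25$ ($c = 5^{2} = 25$)
$r{\left(X \right)} = \frac{2 X}{5 + X}$
$\left(1 - r{\left(1 \right)}\right) c - 12 = \left(1 - 2 \cdot 1 \frac{1}{5 + 1}\right) 25 - 12 = \left(1 - 2 \cdot 1 \cdot \frac{1}{6}\right) 25 - 12 = \left(1 - \frac{1}{3}\right) 25 - 12 = \frac{2}{3} \cdot 25 - 12 = \frac{50}{3} - 12 = \frac{14}{3}$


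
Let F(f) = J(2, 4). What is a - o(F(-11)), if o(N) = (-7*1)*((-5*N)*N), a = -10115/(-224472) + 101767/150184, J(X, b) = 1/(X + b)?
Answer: -1577381693/6321019284 ≈ -0.24955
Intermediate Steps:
F(f) = ⅙ (F(f) = 1/(2 + 4) = 1/6 = ⅙)
a = 761342287/1053503214 (a = -10115*(-1/224472) + 101767*(1/150184) = 10115/224472 + 101767/150184 = 761342287/1053503214 ≈ 0.72268)
o(N) = 35*N² (o(N) = -(-35)*N² = 35*N²)
a - o(F(-11)) = 761342287/1053503214 - 35*(⅙)² = 761342287/1053503214 - 35/36 = -1577381693/6321019284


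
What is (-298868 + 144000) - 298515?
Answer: -453383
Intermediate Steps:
(-298868 + 144000) - 298515 = -154868 - 298515 = -453383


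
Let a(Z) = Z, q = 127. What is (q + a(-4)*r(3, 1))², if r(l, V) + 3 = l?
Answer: 16129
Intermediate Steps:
r(l, V) = -3 + l
(q + a(-4)*r(3, 1))² = (127 - 4*(-3 + 3))² = (127 - 4*0)² = (127 + 0)² = 127² = 16129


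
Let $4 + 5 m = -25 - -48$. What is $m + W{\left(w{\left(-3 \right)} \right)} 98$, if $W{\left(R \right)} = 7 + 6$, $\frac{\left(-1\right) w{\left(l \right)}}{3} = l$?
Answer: $\frac{6389}{5} \approx 1277.8$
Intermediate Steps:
$w{\left(l \right)} = - 3 l$
$W{\left(R \right)} = 13$
$m = \frac{19}{5}$ ($m = - \frac{4}{5} + \frac{-25 - -48}{5} = - \frac{4}{5} + \frac{-25 + 48}{5} = - \frac{4}{5} + \frac{1}{5} \cdot 23 = - \frac{4}{5} + \frac{23}{5} = \frac{19}{5} \approx 3.8$)
$m + W{\left(w{\left(-3 \right)} \right)} 98 = \frac{19}{5} + 13 \cdot 98 = \frac{19}{5} + 1274 = \frac{6389}{5}$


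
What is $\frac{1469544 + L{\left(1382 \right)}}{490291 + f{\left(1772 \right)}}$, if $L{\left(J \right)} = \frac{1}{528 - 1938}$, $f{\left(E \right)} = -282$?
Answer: $\frac{159389003}{53147130} \approx 2.999$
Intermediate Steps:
$L{\left(J \right)} = - \frac{1}{1410}$ ($L{\left(J \right)} = \frac{1}{-1410} = - \frac{1}{1410}$)
$\frac{1469544 + L{\left(1382 \right)}}{490291 + f{\left(1772 \right)}} = \frac{1469544 - \frac{1}{1410}}{490291 - 282} = \frac{2072057039}{1410 \cdot 490009} = \frac{2072057039}{1410} \cdot \frac{1}{490009} = \frac{159389003}{53147130}$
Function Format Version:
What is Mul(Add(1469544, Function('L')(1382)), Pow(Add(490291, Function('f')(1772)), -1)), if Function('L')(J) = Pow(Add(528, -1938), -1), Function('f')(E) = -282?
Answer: Rational(159389003, 53147130) ≈ 2.9990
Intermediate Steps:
Function('L')(J) = Rational(-1, 1410) (Function('L')(J) = Pow(-1410, -1) = Rational(-1, 1410))
Mul(Add(1469544, Function('L')(1382)), Pow(Add(490291, Function('f')(1772)), -1)) = Mul(Add(1469544, Rational(-1, 1410)), Pow(Add(490291, -282), -1)) = Mul(Rational(2072057039, 1410), Pow(490009, -1)) = Mul(Rational(2072057039, 1410), Rational(1, 490009)) = Rational(159389003, 53147130)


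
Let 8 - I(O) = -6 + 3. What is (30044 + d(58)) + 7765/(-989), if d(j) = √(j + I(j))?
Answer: 29705751/989 + √69 ≈ 30044.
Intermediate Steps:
I(O) = 11 (I(O) = 8 - (-6 + 3) = 8 - 1*(-3) = 8 + 3 = 11)
d(j) = √(11 + j) (d(j) = √(j + 11) = √(11 + j))
(30044 + d(58)) + 7765/(-989) = (30044 + √(11 + 58)) + 7765/(-989) = (30044 + √69) + 7765*(-1/989) = (30044 + √69) - 7765/989 = 29705751/989 + √69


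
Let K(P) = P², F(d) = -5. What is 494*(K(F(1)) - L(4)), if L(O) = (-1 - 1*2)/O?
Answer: 25441/2 ≈ 12721.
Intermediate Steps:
L(O) = -3/O (L(O) = (-1 - 2)/O = -3/O)
494*(K(F(1)) - L(4)) = 494*((-5)² - (-3)/4) = 494*(25 - (-3)/4) = 494*(25 - 1*(-¾)) = 494*(25 + ¾) = 494*(103/4) = 25441/2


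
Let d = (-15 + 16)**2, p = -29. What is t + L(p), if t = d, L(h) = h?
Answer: -28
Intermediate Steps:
d = 1 (d = 1**2 = 1)
t = 1
t + L(p) = 1 - 29 = -28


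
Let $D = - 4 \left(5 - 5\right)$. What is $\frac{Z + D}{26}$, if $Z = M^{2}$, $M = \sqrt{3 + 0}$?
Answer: $\frac{3}{26} \approx 0.11538$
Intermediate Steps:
$D = 0$ ($D = \left(-4\right) 0 = 0$)
$M = \sqrt{3} \approx 1.732$
$Z = 3$ ($Z = \left(\sqrt{3}\right)^{2} = 3$)
$\frac{Z + D}{26} = \frac{3 + 0}{26} = 3 \cdot \frac{1}{26} = \frac{3}{26}$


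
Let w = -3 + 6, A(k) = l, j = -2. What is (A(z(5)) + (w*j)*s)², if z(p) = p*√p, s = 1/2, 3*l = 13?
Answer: 16/9 ≈ 1.7778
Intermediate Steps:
l = 13/3 (l = (⅓)*13 = 13/3 ≈ 4.3333)
s = ½ (s = 1*(½) = ½ ≈ 0.50000)
z(p) = p^(3/2)
A(k) = 13/3
w = 3
(A(z(5)) + (w*j)*s)² = (13/3 + (3*(-2))*(½))² = (13/3 - 6*½)² = (13/3 - 3)² = (4/3)² = 16/9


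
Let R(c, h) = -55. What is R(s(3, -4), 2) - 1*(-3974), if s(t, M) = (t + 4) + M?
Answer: 3919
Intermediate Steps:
s(t, M) = 4 + M + t (s(t, M) = (4 + t) + M = 4 + M + t)
R(s(3, -4), 2) - 1*(-3974) = -55 - 1*(-3974) = -55 + 3974 = 3919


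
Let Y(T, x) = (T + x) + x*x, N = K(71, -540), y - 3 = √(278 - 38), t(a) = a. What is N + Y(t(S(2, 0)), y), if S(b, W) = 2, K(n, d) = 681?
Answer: 935 + 28*√15 ≈ 1043.4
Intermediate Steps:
y = 3 + 4*√15 (y = 3 + √(278 - 38) = 3 + √240 = 3 + 4*√15 ≈ 18.492)
N = 681
Y(T, x) = T + x + x² (Y(T, x) = (T + x) + x² = T + x + x²)
N + Y(t(S(2, 0)), y) = 681 + (2 + (3 + 4*√15) + (3 + 4*√15)²) = 681 + (5 + (3 + 4*√15)² + 4*√15) = 686 + (3 + 4*√15)² + 4*√15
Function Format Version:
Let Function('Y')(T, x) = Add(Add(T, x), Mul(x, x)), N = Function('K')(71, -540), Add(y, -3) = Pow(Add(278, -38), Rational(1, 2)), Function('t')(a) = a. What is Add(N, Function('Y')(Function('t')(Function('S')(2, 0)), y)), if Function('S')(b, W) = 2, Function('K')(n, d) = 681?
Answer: Add(935, Mul(28, Pow(15, Rational(1, 2)))) ≈ 1043.4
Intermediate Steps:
y = Add(3, Mul(4, Pow(15, Rational(1, 2)))) (y = Add(3, Pow(Add(278, -38), Rational(1, 2))) = Add(3, Pow(240, Rational(1, 2))) = Add(3, Mul(4, Pow(15, Rational(1, 2)))) ≈ 18.492)
N = 681
Function('Y')(T, x) = Add(T, x, Pow(x, 2)) (Function('Y')(T, x) = Add(Add(T, x), Pow(x, 2)) = Add(T, x, Pow(x, 2)))
Add(N, Function('Y')(Function('t')(Function('S')(2, 0)), y)) = Add(681, Add(2, Add(3, Mul(4, Pow(15, Rational(1, 2)))), Pow(Add(3, Mul(4, Pow(15, Rational(1, 2)))), 2))) = Add(681, Add(5, Pow(Add(3, Mul(4, Pow(15, Rational(1, 2)))), 2), Mul(4, Pow(15, Rational(1, 2))))) = Add(686, Pow(Add(3, Mul(4, Pow(15, Rational(1, 2)))), 2), Mul(4, Pow(15, Rational(1, 2))))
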